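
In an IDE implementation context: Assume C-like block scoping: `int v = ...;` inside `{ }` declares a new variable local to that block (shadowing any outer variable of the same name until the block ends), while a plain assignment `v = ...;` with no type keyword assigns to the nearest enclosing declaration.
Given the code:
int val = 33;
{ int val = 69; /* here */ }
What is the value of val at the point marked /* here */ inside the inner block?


Analyzing scoping rules:
Outer scope: declares val = 33
Inner block: 'int val = 69;' declares a NEW val that shadows the outer one
Inside the block the inner declaration is in scope -> 69
Result: 69

69


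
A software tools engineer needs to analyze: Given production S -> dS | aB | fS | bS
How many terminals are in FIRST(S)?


Production: S -> dS | aB | fS | bS
Examining each alternative for leading terminals:
  S -> dS : first terminal = 'd'
  S -> aB : first terminal = 'a'
  S -> fS : first terminal = 'f'
  S -> bS : first terminal = 'b'
FIRST(S) = {a, b, d, f}
Count: 4

4


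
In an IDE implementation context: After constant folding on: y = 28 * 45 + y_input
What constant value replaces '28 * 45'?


Identifying constant sub-expression:
  Original: y = 28 * 45 + y_input
  28 and 45 are both compile-time constants
  Evaluating: 28 * 45 = 1260
  After folding: y = 1260 + y_input

1260


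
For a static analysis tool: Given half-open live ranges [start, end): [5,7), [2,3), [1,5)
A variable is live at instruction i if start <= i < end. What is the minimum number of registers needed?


Live ranges:
  Var0: [5, 7)
  Var1: [2, 3)
  Var2: [1, 5)
Sweep-line events (position, delta, active):
  pos=1 start -> active=1
  pos=2 start -> active=2
  pos=3 end -> active=1
  pos=5 end -> active=0
  pos=5 start -> active=1
  pos=7 end -> active=0
Maximum simultaneous active: 2
Minimum registers needed: 2

2


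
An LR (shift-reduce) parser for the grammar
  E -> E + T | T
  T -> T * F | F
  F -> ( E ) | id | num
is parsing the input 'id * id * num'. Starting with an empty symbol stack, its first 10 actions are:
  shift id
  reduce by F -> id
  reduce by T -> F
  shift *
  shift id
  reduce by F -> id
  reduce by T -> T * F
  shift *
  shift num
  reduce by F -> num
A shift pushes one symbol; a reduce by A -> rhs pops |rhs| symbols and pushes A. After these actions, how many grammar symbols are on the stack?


Tracking the symbol stack through each action:
  Action 1: shift 'id' : push -> stack = [id] (size 1)
  Action 2: reduce by F -> id : pop 1, push F -> stack = [F] (size 1)
  Action 3: reduce by T -> F : pop 1, push T -> stack = [T] (size 1)
  Action 4: shift '*' : push -> stack = [T, *] (size 2)
  Action 5: shift 'id' : push -> stack = [T, *, id] (size 3)
  Action 6: reduce by F -> id : pop 1, push F -> stack = [T, *, F] (size 3)
  Action 7: reduce by T -> T * F : pop 3, push T -> stack = [T] (size 1)
  Action 8: shift '*' : push -> stack = [T, *] (size 2)
  Action 9: shift 'num' : push -> stack = [T, *, num] (size 3)
  Action 10: reduce by F -> num : pop 1, push F -> stack = [T, *, F] (size 3)
Final stack size: 3

3


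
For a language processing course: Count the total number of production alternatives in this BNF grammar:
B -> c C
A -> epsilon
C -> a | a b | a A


Counting alternatives per rule:
  B: 1 alternative(s)
  A: 1 alternative(s)
  C: 3 alternative(s)
Sum: 1 + 1 + 3 = 5

5


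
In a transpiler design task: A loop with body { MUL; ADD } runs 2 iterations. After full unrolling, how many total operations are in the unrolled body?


Loop body operations: MUL, ADD (2 ops per iteration)
Unrolling 2 iterations:
  Iteration 1: MUL, ADD (2 ops)
  Iteration 2: MUL, ADD (2 ops)
Total: 2 iterations * 2 ops/iter = 4 operations

4


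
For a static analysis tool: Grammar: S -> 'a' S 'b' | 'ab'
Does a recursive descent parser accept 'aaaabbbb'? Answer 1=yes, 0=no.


Grammar accepts strings of the form a^n b^n (n >= 1)
Word: 'aaaabbbb'
Counting: 4 a's and 4 b's
Check: 4 == 4? Yes
Derivation (S -> aSb applied 3 time(s), then S -> ab): S => aSb => aaSbb => aaaSbbb => aaaabbbb
Accepted

1


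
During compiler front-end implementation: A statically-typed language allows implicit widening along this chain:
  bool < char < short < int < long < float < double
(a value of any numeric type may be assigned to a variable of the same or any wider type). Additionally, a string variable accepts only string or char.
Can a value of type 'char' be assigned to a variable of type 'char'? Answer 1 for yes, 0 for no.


Target variable type: char
Source value type: char
Numeric ranks: char=1, char=1
Widening allowed iff rank(source) <= rank(target): 1 <= 1? Yes
Result: 1

1


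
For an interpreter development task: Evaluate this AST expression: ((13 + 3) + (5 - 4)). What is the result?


Expression: ((13 + 3) + (5 - 4))
Evaluating step by step:
  13 + 3 = 16
  5 - 4 = 1
  16 + 1 = 17
Result: 17

17


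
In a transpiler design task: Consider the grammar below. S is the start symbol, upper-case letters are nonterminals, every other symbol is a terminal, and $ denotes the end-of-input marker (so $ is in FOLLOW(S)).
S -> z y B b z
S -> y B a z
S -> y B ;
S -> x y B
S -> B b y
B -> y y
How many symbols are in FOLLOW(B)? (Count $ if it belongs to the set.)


S is the start symbol and does not occur in any rule body, so FOLLOW(S) = {$}.
Examining every occurrence of B in a rule body:
  S -> z y B b z : B is followed by terminal 'b' -> add 'b'
  S -> y B a z : B is followed by terminal 'a' -> add 'a'
  S -> y B ; : B is followed by terminal ';' -> add ';'
  S -> x y B : B is at the right end -> add FOLLOW(S) = {$}
  S -> B b y : B is followed by terminal 'b' -> add 'b' (already in the set)
  B -> y y : B does not occur in the body -> contributes nothing
FOLLOW(B) = {;, a, b, $}
Count: 4

4


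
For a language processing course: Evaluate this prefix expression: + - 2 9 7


Parsing prefix expression: + - 2 9 7
Step 1: Innermost operation '- 2 9'
  2 - 9 = -7
Step 2: Outer operation '+ [-7] 7'
  -7 + 7 = 0

0


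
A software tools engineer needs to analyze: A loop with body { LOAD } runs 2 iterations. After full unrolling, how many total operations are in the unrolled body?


Loop body operations: LOAD (1 op per iteration)
Unrolling 2 iterations:
  Iteration 1: LOAD (1 ops)
  Iteration 2: LOAD (1 ops)
Total: 2 iterations * 1 ops/iter = 2 operations

2


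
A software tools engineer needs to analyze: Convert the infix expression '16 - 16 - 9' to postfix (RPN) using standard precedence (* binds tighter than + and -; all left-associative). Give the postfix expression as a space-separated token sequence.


Applying the shunting-yard algorithm:
  Operand 16 -> output
  Push '-' onto operator stack -> op-stack: [-]
  Operand 16 -> output
  See '-' (prec 1); top '-' (prec 1) >= it -> pop '-' to output
  Push '-' onto operator stack -> op-stack: [-]
  Operand 9 -> output
  End of input: pop '-' to output
Postfix result: 16 16 - 9 -

16 16 - 9 -


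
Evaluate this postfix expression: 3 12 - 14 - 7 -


Processing tokens left to right:
Push 3, Push 12
Pop 3 and 12, compute 3 - 12 = -9, push -9
Push 14
Pop -9 and 14, compute -9 - 14 = -23, push -23
Push 7
Pop -23 and 7, compute -23 - 7 = -30, push -30
Stack result: -30

-30


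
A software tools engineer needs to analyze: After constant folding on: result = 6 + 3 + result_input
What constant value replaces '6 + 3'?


Identifying constant sub-expression:
  Original: result = 6 + 3 + result_input
  6 and 3 are both compile-time constants
  Evaluating: 6 + 3 = 9
  After folding: result = 9 + result_input

9


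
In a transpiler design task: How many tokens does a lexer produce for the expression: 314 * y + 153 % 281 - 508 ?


Scanning '314 * y + 153 % 281 - 508'
Token 1: '314' -> integer_literal
Token 2: '*' -> operator
Token 3: 'y' -> identifier
Token 4: '+' -> operator
Token 5: '153' -> integer_literal
Token 6: '%' -> operator
Token 7: '281' -> integer_literal
Token 8: '-' -> operator
Token 9: '508' -> integer_literal
Total tokens: 9

9


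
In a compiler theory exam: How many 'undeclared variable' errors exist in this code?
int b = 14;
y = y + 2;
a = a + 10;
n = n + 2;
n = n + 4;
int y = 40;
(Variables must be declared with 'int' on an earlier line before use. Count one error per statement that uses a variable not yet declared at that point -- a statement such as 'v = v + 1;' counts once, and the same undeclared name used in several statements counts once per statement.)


Scanning code line by line:
  Line 1: declare 'b' -> declared = ['b']
  Line 2: use 'y' -> ERROR (undeclared)
  Line 3: use 'a' -> ERROR (undeclared)
  Line 4: use 'n' -> ERROR (undeclared)
  Line 5: use 'n' -> ERROR (undeclared)
  Line 6: declare 'y' -> declared = ['b', 'y']
Total undeclared variable errors: 4

4


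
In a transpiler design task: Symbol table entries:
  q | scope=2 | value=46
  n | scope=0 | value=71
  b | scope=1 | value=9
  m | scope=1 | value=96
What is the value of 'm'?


Searching symbol table for 'm':
  q | scope=2 | value=46
  n | scope=0 | value=71
  b | scope=1 | value=9
  m | scope=1 | value=96 <- MATCH
Found 'm' at scope 1 with value 96

96


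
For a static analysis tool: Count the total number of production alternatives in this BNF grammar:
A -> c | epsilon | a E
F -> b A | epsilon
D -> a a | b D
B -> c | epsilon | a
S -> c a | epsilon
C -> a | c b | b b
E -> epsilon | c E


Counting alternatives per rule:
  A: 3 alternative(s)
  F: 2 alternative(s)
  D: 2 alternative(s)
  B: 3 alternative(s)
  S: 2 alternative(s)
  C: 3 alternative(s)
  E: 2 alternative(s)
Sum: 3 + 2 + 2 + 3 + 2 + 3 + 2 = 17

17


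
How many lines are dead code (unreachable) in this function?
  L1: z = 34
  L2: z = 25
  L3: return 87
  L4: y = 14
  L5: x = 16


Analyzing control flow:
  L1: reachable (before return)
  L2: reachable (before return)
  L3: reachable (return statement)
  L4: DEAD (after return at L3)
  L5: DEAD (after return at L3)
Return at L3, total lines = 5
Dead lines: L4 through L5
Count: 2

2


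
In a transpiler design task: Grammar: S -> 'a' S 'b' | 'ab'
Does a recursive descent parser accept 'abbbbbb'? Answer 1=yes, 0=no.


Grammar accepts strings of the form a^n b^n (n >= 1)
Word: 'abbbbbb'
Counting: 1 a's and 6 b's
Check: 1 == 6? No
Mismatch: a-count != b-count
Rejected

0


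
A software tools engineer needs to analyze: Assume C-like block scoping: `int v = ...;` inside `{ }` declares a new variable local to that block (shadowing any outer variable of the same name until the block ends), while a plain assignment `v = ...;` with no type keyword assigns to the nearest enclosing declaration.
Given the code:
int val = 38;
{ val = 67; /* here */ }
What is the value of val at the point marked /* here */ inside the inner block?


Analyzing scoping rules:
Outer scope: declares val = 38
Inner block: 'val = 67;' has no type keyword, so it is an assignment to the outer val (no shadowing)
Inside the block, after the assignment -> 67
Result: 67

67


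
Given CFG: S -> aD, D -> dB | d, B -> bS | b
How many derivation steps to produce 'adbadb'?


Grammar: S -> aD, D -> dB | d, B -> bS | b
Deriving 'adbadb':
Step 1: S -> aD => aD
Step 2: D -> dB => adB
Step 3: B -> bS => adbS
Step 4: S -> aD => adbaD
Step 5: D -> dB => adbadB
Step 6: B -> b => adbadb
Total derivation steps: 6

6


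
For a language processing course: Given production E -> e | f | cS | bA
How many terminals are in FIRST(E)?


Production: E -> e | f | cS | bA
Examining each alternative for leading terminals:
  E -> e : first terminal = 'e'
  E -> f : first terminal = 'f'
  E -> cS : first terminal = 'c'
  E -> bA : first terminal = 'b'
FIRST(E) = {b, c, e, f}
Count: 4

4


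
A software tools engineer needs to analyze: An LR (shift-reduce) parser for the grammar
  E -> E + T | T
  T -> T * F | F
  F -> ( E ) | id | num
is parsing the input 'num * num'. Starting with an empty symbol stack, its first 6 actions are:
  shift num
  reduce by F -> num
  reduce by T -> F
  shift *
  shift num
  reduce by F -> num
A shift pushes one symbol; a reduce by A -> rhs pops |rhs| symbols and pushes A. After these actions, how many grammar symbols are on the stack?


Tracking the symbol stack through each action:
  Action 1: shift 'num' : push -> stack = [num] (size 1)
  Action 2: reduce by F -> num : pop 1, push F -> stack = [F] (size 1)
  Action 3: reduce by T -> F : pop 1, push T -> stack = [T] (size 1)
  Action 4: shift '*' : push -> stack = [T, *] (size 2)
  Action 5: shift 'num' : push -> stack = [T, *, num] (size 3)
  Action 6: reduce by F -> num : pop 1, push F -> stack = [T, *, F] (size 3)
Final stack size: 3

3


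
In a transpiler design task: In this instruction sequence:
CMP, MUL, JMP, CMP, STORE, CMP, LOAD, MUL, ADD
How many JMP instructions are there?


Scanning instruction sequence for JMP:
  Position 1: CMP
  Position 2: MUL
  Position 3: JMP <- MATCH
  Position 4: CMP
  Position 5: STORE
  Position 6: CMP
  Position 7: LOAD
  Position 8: MUL
  Position 9: ADD
Matches at positions: [3]
Total JMP count: 1

1


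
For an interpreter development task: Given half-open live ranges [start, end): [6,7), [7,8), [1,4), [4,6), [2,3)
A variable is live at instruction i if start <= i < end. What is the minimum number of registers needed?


Live ranges:
  Var0: [6, 7)
  Var1: [7, 8)
  Var2: [1, 4)
  Var3: [4, 6)
  Var4: [2, 3)
Sweep-line events (position, delta, active):
  pos=1 start -> active=1
  pos=2 start -> active=2
  pos=3 end -> active=1
  pos=4 end -> active=0
  pos=4 start -> active=1
  pos=6 end -> active=0
  pos=6 start -> active=1
  pos=7 end -> active=0
  pos=7 start -> active=1
  pos=8 end -> active=0
Maximum simultaneous active: 2
Minimum registers needed: 2

2


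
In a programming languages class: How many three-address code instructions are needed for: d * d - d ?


Expression: d * d - d
Generating three-address code (respecting * over +/- precedence):
  Instruction 1: t1 = d * d
  Instruction 2: t2 = t1 - d
Total instructions: 2

2


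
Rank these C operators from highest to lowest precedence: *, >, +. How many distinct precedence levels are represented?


Looking up precedence for each operator:
  * -> precedence 6
  > -> precedence 4
  + -> precedence 5
Sorted highest to lowest: *, +, >
Distinct precedence values: [6, 5, 4]
Number of distinct levels: 3

3


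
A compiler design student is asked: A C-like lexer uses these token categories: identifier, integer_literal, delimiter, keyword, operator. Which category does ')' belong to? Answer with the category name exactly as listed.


Token: ')'
Checking categories:
  identifier: no
  integer_literal: no
  operator: no
  keyword: no
  delimiter: YES
Category: delimiter

delimiter


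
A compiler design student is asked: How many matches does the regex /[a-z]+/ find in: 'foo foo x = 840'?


Pattern: /[a-z]+/ (identifiers)
Input: 'foo foo x = 840'
Scanning for matches:
  Match 1: 'foo'
  Match 2: 'foo'
  Match 3: 'x'
Total matches: 3

3


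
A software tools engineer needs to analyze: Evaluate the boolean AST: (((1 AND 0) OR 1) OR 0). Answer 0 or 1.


Step 1: Evaluate inner node
  1 AND 0 = 0
Step 2: Evaluate next node
  0 OR 1 = 1
Step 3: Evaluate root node
  1 OR 0 = 1

1


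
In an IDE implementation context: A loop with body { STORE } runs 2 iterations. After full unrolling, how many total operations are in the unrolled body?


Loop body operations: STORE (1 op per iteration)
Unrolling 2 iterations:
  Iteration 1: STORE (1 ops)
  Iteration 2: STORE (1 ops)
Total: 2 iterations * 1 ops/iter = 2 operations

2


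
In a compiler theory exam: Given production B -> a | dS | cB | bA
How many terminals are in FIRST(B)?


Production: B -> a | dS | cB | bA
Examining each alternative for leading terminals:
  B -> a : first terminal = 'a'
  B -> dS : first terminal = 'd'
  B -> cB : first terminal = 'c'
  B -> bA : first terminal = 'b'
FIRST(B) = {a, b, c, d}
Count: 4

4


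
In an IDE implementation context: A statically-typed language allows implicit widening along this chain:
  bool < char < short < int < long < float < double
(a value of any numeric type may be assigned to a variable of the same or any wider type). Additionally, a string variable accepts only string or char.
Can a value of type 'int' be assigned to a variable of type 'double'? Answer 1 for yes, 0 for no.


Target variable type: double
Source value type: int
Numeric ranks: int=3, double=6
Widening allowed iff rank(source) <= rank(target): 3 <= 6? Yes
Result: 1

1


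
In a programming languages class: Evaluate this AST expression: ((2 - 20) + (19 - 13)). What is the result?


Expression: ((2 - 20) + (19 - 13))
Evaluating step by step:
  2 - 20 = -18
  19 - 13 = 6
  -18 + 6 = -12
Result: -12

-12


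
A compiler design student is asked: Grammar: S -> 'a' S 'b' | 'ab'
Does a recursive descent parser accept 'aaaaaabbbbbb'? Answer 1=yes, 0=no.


Grammar accepts strings of the form a^n b^n (n >= 1)
Word: 'aaaaaabbbbbb'
Counting: 6 a's and 6 b's
Check: 6 == 6? Yes
Derivation (S -> aSb applied 5 time(s), then S -> ab): S => aSb => aaSbb => aaaSbbb => aaaaSbbbb => aaaaaSbbbbb => aaaaaabbbbbb
Accepted

1


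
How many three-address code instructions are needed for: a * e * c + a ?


Expression: a * e * c + a
Generating three-address code (respecting * over +/- precedence):
  Instruction 1: t1 = a * e
  Instruction 2: t2 = t1 * c
  Instruction 3: t3 = t2 + a
Total instructions: 3

3


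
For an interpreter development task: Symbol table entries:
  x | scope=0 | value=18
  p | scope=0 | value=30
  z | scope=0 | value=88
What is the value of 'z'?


Searching symbol table for 'z':
  x | scope=0 | value=18
  p | scope=0 | value=30
  z | scope=0 | value=88 <- MATCH
Found 'z' at scope 0 with value 88

88


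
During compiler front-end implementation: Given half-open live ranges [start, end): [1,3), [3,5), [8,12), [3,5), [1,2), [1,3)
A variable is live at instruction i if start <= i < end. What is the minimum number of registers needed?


Live ranges:
  Var0: [1, 3)
  Var1: [3, 5)
  Var2: [8, 12)
  Var3: [3, 5)
  Var4: [1, 2)
  Var5: [1, 3)
Sweep-line events (position, delta, active):
  pos=1 start -> active=1
  pos=1 start -> active=2
  pos=1 start -> active=3
  pos=2 end -> active=2
  pos=3 end -> active=1
  pos=3 end -> active=0
  pos=3 start -> active=1
  pos=3 start -> active=2
  pos=5 end -> active=1
  pos=5 end -> active=0
  pos=8 start -> active=1
  pos=12 end -> active=0
Maximum simultaneous active: 3
Minimum registers needed: 3

3


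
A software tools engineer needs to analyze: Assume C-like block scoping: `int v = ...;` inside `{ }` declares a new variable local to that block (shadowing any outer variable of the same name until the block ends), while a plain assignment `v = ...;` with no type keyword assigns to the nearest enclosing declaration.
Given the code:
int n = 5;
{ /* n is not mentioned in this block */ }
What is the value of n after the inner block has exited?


Analyzing scoping rules:
Outer scope: declares n = 5
Inner block: n is neither redeclared nor assigned -> unchanged
After the block -> 5
Result: 5

5


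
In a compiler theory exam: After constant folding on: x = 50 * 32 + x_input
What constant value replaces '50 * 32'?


Identifying constant sub-expression:
  Original: x = 50 * 32 + x_input
  50 and 32 are both compile-time constants
  Evaluating: 50 * 32 = 1600
  After folding: x = 1600 + x_input

1600


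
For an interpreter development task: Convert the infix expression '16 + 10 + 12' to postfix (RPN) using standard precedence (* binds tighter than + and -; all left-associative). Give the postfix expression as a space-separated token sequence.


Applying the shunting-yard algorithm:
  Operand 16 -> output
  Push '+' onto operator stack -> op-stack: [+]
  Operand 10 -> output
  See '+' (prec 1); top '+' (prec 1) >= it -> pop '+' to output
  Push '+' onto operator stack -> op-stack: [+]
  Operand 12 -> output
  End of input: pop '+' to output
Postfix result: 16 10 + 12 +

16 10 + 12 +


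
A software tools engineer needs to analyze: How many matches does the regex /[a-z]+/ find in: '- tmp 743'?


Pattern: /[a-z]+/ (identifiers)
Input: '- tmp 743'
Scanning for matches:
  Match 1: 'tmp'
Total matches: 1

1


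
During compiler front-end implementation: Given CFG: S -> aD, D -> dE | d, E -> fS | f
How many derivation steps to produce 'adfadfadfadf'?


Grammar: S -> aD, D -> dE | d, E -> fS | f
Deriving 'adfadfadfadf':
Step 1: S -> aD => aD
Step 2: D -> dE => adE
Step 3: E -> fS => adfS
Step 4: S -> aD => adfaD
Step 5: D -> dE => adfadE
Step 6: E -> fS => adfadfS
Step 7: S -> aD => adfadfaD
Step 8: D -> dE => adfadfadE
Step 9: E -> fS => adfadfadfS
Step 10: S -> aD => adfadfadfaD
Step 11: D -> dE => adfadfadfadE
Step 12: E -> f => adfadfadfadf
Total derivation steps: 12

12


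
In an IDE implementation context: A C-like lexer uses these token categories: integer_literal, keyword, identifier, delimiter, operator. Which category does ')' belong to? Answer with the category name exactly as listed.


Token: ')'
Checking categories:
  identifier: no
  integer_literal: no
  operator: no
  keyword: no
  delimiter: YES
Category: delimiter

delimiter


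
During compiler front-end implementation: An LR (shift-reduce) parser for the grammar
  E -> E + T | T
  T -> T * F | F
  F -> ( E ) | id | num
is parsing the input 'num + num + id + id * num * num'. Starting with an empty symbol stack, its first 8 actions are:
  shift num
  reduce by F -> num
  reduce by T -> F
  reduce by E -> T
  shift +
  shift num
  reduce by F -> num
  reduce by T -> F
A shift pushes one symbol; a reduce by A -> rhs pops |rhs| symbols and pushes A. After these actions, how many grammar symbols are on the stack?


Tracking the symbol stack through each action:
  Action 1: shift 'num' : push -> stack = [num] (size 1)
  Action 2: reduce by F -> num : pop 1, push F -> stack = [F] (size 1)
  Action 3: reduce by T -> F : pop 1, push T -> stack = [T] (size 1)
  Action 4: reduce by E -> T : pop 1, push E -> stack = [E] (size 1)
  Action 5: shift '+' : push -> stack = [E, +] (size 2)
  Action 6: shift 'num' : push -> stack = [E, +, num] (size 3)
  Action 7: reduce by F -> num : pop 1, push F -> stack = [E, +, F] (size 3)
  Action 8: reduce by T -> F : pop 1, push T -> stack = [E, +, T] (size 3)
Final stack size: 3

3


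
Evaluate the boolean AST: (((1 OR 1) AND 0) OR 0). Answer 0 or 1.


Step 1: Evaluate inner node
  1 OR 1 = 1
Step 2: Evaluate next node
  1 AND 0 = 0
Step 3: Evaluate root node
  0 OR 0 = 0

0


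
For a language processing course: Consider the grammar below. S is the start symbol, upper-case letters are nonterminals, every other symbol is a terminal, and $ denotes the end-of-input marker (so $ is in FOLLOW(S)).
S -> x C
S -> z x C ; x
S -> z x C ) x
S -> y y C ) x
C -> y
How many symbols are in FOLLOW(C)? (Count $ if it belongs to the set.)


S is the start symbol and does not occur in any rule body, so FOLLOW(S) = {$}.
Examining every occurrence of C in a rule body:
  S -> x C : C is at the right end -> add FOLLOW(S) = {$}
  S -> z x C ; x : C is followed by terminal ';' -> add ';'
  S -> z x C ) x : C is followed by terminal ')' -> add ')'
  S -> y y C ) x : C is followed by terminal ')' -> add ')' (already in the set)
  C -> y : C does not occur in the body -> contributes nothing
FOLLOW(C) = {), ;, $}
Count: 3

3


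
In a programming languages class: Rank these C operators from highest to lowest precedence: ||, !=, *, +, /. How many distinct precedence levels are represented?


Looking up precedence for each operator:
  || -> precedence 1
  != -> precedence 3
  * -> precedence 6
  + -> precedence 5
  / -> precedence 6
Sorted highest to lowest: *, /, +, !=, ||
Distinct precedence values: [6, 5, 3, 1]
Number of distinct levels: 4

4


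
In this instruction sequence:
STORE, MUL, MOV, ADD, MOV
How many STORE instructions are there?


Scanning instruction sequence for STORE:
  Position 1: STORE <- MATCH
  Position 2: MUL
  Position 3: MOV
  Position 4: ADD
  Position 5: MOV
Matches at positions: [1]
Total STORE count: 1

1


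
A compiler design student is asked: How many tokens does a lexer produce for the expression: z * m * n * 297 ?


Scanning 'z * m * n * 297'
Token 1: 'z' -> identifier
Token 2: '*' -> operator
Token 3: 'm' -> identifier
Token 4: '*' -> operator
Token 5: 'n' -> identifier
Token 6: '*' -> operator
Token 7: '297' -> integer_literal
Total tokens: 7

7


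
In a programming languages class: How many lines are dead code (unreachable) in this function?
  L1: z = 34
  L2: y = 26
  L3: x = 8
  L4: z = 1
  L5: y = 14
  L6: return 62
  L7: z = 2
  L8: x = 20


Analyzing control flow:
  L1: reachable (before return)
  L2: reachable (before return)
  L3: reachable (before return)
  L4: reachable (before return)
  L5: reachable (before return)
  L6: reachable (return statement)
  L7: DEAD (after return at L6)
  L8: DEAD (after return at L6)
Return at L6, total lines = 8
Dead lines: L7 through L8
Count: 2

2


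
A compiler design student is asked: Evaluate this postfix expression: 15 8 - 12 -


Processing tokens left to right:
Push 15, Push 8
Pop 15 and 8, compute 15 - 8 = 7, push 7
Push 12
Pop 7 and 12, compute 7 - 12 = -5, push -5
Stack result: -5

-5


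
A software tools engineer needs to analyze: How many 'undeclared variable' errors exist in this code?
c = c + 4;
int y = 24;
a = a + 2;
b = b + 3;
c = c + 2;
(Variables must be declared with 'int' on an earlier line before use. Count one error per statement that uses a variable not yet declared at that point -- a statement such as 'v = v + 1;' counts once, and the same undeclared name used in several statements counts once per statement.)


Scanning code line by line:
  Line 1: use 'c' -> ERROR (undeclared)
  Line 2: declare 'y' -> declared = ['y']
  Line 3: use 'a' -> ERROR (undeclared)
  Line 4: use 'b' -> ERROR (undeclared)
  Line 5: use 'c' -> ERROR (undeclared)
Total undeclared variable errors: 4

4


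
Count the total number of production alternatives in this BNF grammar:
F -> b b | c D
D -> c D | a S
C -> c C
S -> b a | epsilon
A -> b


Counting alternatives per rule:
  F: 2 alternative(s)
  D: 2 alternative(s)
  C: 1 alternative(s)
  S: 2 alternative(s)
  A: 1 alternative(s)
Sum: 2 + 2 + 1 + 2 + 1 = 8

8


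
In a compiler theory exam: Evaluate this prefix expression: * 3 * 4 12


Parsing prefix expression: * 3 * 4 12
Step 1: Innermost operation '* 4 12'
  4 * 12 = 48
Step 2: Outer operation '* 3 [48]'
  3 * 48 = 144

144


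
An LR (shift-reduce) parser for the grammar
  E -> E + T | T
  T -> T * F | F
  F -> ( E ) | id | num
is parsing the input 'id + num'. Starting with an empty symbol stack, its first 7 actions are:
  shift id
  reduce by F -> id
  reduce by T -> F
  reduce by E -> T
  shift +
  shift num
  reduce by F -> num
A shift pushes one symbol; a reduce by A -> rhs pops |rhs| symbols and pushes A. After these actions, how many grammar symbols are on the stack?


Tracking the symbol stack through each action:
  Action 1: shift 'id' : push -> stack = [id] (size 1)
  Action 2: reduce by F -> id : pop 1, push F -> stack = [F] (size 1)
  Action 3: reduce by T -> F : pop 1, push T -> stack = [T] (size 1)
  Action 4: reduce by E -> T : pop 1, push E -> stack = [E] (size 1)
  Action 5: shift '+' : push -> stack = [E, +] (size 2)
  Action 6: shift 'num' : push -> stack = [E, +, num] (size 3)
  Action 7: reduce by F -> num : pop 1, push F -> stack = [E, +, F] (size 3)
Final stack size: 3

3


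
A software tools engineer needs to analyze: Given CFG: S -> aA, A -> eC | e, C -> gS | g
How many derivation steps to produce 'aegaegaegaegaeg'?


Grammar: S -> aA, A -> eC | e, C -> gS | g
Deriving 'aegaegaegaegaeg':
Step 1: S -> aA => aA
Step 2: A -> eC => aeC
Step 3: C -> gS => aegS
Step 4: S -> aA => aegaA
Step 5: A -> eC => aegaeC
Step 6: C -> gS => aegaegS
Step 7: S -> aA => aegaegaA
Step 8: A -> eC => aegaegaeC
Step 9: C -> gS => aegaegaegS
Step 10: S -> aA => aegaegaegaA
Step 11: A -> eC => aegaegaegaeC
Step 12: C -> gS => aegaegaegaegS
Step 13: S -> aA => aegaegaegaegaA
Step 14: A -> eC => aegaegaegaegaeC
Step 15: C -> g => aegaegaegaegaeg
Total derivation steps: 15

15


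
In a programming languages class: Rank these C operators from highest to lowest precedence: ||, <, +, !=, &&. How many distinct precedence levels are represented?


Looking up precedence for each operator:
  || -> precedence 1
  < -> precedence 4
  + -> precedence 5
  != -> precedence 3
  && -> precedence 2
Sorted highest to lowest: +, <, !=, &&, ||
Distinct precedence values: [5, 4, 3, 2, 1]
Number of distinct levels: 5

5


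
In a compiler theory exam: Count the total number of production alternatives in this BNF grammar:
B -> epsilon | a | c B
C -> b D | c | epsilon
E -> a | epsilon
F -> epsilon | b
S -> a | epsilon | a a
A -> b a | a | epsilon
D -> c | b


Counting alternatives per rule:
  B: 3 alternative(s)
  C: 3 alternative(s)
  E: 2 alternative(s)
  F: 2 alternative(s)
  S: 3 alternative(s)
  A: 3 alternative(s)
  D: 2 alternative(s)
Sum: 3 + 3 + 2 + 2 + 3 + 3 + 2 = 18

18


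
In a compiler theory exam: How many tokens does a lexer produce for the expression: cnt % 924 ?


Scanning 'cnt % 924'
Token 1: 'cnt' -> identifier
Token 2: '%' -> operator
Token 3: '924' -> integer_literal
Total tokens: 3

3


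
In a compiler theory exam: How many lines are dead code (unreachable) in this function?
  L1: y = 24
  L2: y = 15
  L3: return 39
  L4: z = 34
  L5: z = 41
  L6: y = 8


Analyzing control flow:
  L1: reachable (before return)
  L2: reachable (before return)
  L3: reachable (return statement)
  L4: DEAD (after return at L3)
  L5: DEAD (after return at L3)
  L6: DEAD (after return at L3)
Return at L3, total lines = 6
Dead lines: L4 through L6
Count: 3

3


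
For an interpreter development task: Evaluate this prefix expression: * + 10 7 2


Parsing prefix expression: * + 10 7 2
Step 1: Innermost operation '+ 10 7'
  10 + 7 = 17
Step 2: Outer operation '* [17] 2'
  17 * 2 = 34

34


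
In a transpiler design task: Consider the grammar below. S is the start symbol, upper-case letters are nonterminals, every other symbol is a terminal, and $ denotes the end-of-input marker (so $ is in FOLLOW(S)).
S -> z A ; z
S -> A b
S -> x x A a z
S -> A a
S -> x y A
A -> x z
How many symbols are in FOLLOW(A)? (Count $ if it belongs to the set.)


S is the start symbol and does not occur in any rule body, so FOLLOW(S) = {$}.
Examining every occurrence of A in a rule body:
  S -> z A ; z : A is followed by terminal ';' -> add ';'
  S -> A b : A is followed by terminal 'b' -> add 'b'
  S -> x x A a z : A is followed by terminal 'a' -> add 'a'
  S -> A a : A is followed by terminal 'a' -> add 'a' (already in the set)
  S -> x y A : A is at the right end -> add FOLLOW(S) = {$}
  A -> x z : A does not occur in the body -> contributes nothing
FOLLOW(A) = {;, a, b, $}
Count: 4

4


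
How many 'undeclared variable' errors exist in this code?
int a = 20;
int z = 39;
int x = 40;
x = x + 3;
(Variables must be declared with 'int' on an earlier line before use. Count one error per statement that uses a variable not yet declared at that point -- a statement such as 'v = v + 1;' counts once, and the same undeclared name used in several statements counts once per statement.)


Scanning code line by line:
  Line 1: declare 'a' -> declared = ['a']
  Line 2: declare 'z' -> declared = ['a', 'z']
  Line 3: declare 'x' -> declared = ['a', 'x', 'z']
  Line 4: use 'x' -> OK (declared)
Total undeclared variable errors: 0

0


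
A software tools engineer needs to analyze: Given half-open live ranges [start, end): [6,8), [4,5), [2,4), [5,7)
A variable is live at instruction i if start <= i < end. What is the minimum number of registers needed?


Live ranges:
  Var0: [6, 8)
  Var1: [4, 5)
  Var2: [2, 4)
  Var3: [5, 7)
Sweep-line events (position, delta, active):
  pos=2 start -> active=1
  pos=4 end -> active=0
  pos=4 start -> active=1
  pos=5 end -> active=0
  pos=5 start -> active=1
  pos=6 start -> active=2
  pos=7 end -> active=1
  pos=8 end -> active=0
Maximum simultaneous active: 2
Minimum registers needed: 2

2


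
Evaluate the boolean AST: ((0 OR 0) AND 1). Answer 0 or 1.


Step 1: Evaluate inner node
  0 OR 0 = 0
Step 2: Evaluate root node
  0 AND 1 = 0

0


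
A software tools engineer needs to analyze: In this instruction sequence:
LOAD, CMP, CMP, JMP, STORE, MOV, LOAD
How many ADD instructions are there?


Scanning instruction sequence for ADD:
  Position 1: LOAD
  Position 2: CMP
  Position 3: CMP
  Position 4: JMP
  Position 5: STORE
  Position 6: MOV
  Position 7: LOAD
Matches at positions: []
Total ADD count: 0

0


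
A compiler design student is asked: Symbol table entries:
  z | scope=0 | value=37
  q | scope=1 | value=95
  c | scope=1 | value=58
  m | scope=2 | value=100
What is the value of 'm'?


Searching symbol table for 'm':
  z | scope=0 | value=37
  q | scope=1 | value=95
  c | scope=1 | value=58
  m | scope=2 | value=100 <- MATCH
Found 'm' at scope 2 with value 100

100


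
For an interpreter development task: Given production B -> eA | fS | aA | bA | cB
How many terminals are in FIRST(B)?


Production: B -> eA | fS | aA | bA | cB
Examining each alternative for leading terminals:
  B -> eA : first terminal = 'e'
  B -> fS : first terminal = 'f'
  B -> aA : first terminal = 'a'
  B -> bA : first terminal = 'b'
  B -> cB : first terminal = 'c'
FIRST(B) = {a, b, c, e, f}
Count: 5

5


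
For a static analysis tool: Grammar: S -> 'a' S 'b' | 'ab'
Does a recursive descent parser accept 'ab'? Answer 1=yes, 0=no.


Grammar accepts strings of the form a^n b^n (n >= 1)
Word: 'ab'
Counting: 1 a's and 1 b's
Check: 1 == 1? Yes
Derivation (S -> aSb applied 0 time(s), then S -> ab): S => ab
Accepted

1


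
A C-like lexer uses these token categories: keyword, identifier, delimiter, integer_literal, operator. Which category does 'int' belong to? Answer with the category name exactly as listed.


Token: 'int'
Checking categories:
  identifier: no
  integer_literal: no
  operator: no
  keyword: YES
  delimiter: no
Category: keyword

keyword


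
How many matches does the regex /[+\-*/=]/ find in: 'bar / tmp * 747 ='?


Pattern: /[+\-*/=]/ (operators)
Input: 'bar / tmp * 747 ='
Scanning for matches:
  Match 1: '/'
  Match 2: '*'
  Match 3: '='
Total matches: 3

3


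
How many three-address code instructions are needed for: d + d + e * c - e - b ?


Expression: d + d + e * c - e - b
Generating three-address code (respecting * over +/- precedence):
  Instruction 1: t1 = e * c
  Instruction 2: t2 = d + d
  Instruction 3: t3 = t2 + t1
  Instruction 4: t4 = t3 - e
  Instruction 5: t5 = t4 - b
Total instructions: 5

5


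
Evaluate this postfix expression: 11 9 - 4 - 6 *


Processing tokens left to right:
Push 11, Push 9
Pop 11 and 9, compute 11 - 9 = 2, push 2
Push 4
Pop 2 and 4, compute 2 - 4 = -2, push -2
Push 6
Pop -2 and 6, compute -2 * 6 = -12, push -12
Stack result: -12

-12


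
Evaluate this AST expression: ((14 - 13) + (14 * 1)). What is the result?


Expression: ((14 - 13) + (14 * 1))
Evaluating step by step:
  14 - 13 = 1
  14 * 1 = 14
  1 + 14 = 15
Result: 15

15


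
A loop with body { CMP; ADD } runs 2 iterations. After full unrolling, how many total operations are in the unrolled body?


Loop body operations: CMP, ADD (2 ops per iteration)
Unrolling 2 iterations:
  Iteration 1: CMP, ADD (2 ops)
  Iteration 2: CMP, ADD (2 ops)
Total: 2 iterations * 2 ops/iter = 4 operations

4


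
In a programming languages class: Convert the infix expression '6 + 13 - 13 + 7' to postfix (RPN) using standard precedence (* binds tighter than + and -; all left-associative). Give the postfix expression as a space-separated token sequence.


Applying the shunting-yard algorithm:
  Operand 6 -> output
  Push '+' onto operator stack -> op-stack: [+]
  Operand 13 -> output
  See '-' (prec 1); top '+' (prec 1) >= it -> pop '+' to output
  Push '-' onto operator stack -> op-stack: [-]
  Operand 13 -> output
  See '+' (prec 1); top '-' (prec 1) >= it -> pop '-' to output
  Push '+' onto operator stack -> op-stack: [+]
  Operand 7 -> output
  End of input: pop '+' to output
Postfix result: 6 13 + 13 - 7 +

6 13 + 13 - 7 +


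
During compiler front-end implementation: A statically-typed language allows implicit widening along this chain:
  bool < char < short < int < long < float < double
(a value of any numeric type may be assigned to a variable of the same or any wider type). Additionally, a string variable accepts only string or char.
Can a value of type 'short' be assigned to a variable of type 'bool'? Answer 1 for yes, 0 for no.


Target variable type: bool
Source value type: short
Numeric ranks: short=2, bool=0
Widening allowed iff rank(source) <= rank(target): 2 <= 0? No
Result: 0

0


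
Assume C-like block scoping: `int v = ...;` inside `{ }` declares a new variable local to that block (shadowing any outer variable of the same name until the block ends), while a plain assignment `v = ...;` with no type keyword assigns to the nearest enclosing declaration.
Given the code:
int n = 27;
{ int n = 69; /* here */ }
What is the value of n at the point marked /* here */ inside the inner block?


Analyzing scoping rules:
Outer scope: declares n = 27
Inner block: 'int n = 69;' declares a NEW n that shadows the outer one
Inside the block the inner declaration is in scope -> 69
Result: 69

69


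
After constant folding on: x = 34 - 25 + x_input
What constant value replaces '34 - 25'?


Identifying constant sub-expression:
  Original: x = 34 - 25 + x_input
  34 and 25 are both compile-time constants
  Evaluating: 34 - 25 = 9
  After folding: x = 9 + x_input

9


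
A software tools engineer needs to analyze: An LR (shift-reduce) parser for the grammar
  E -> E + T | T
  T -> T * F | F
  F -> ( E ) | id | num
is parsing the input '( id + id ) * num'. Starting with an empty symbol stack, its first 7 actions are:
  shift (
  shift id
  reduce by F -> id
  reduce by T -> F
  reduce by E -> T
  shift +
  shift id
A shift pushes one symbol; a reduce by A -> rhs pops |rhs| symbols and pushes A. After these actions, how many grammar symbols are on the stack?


Tracking the symbol stack through each action:
  Action 1: shift '(' : push -> stack = [(] (size 1)
  Action 2: shift 'id' : push -> stack = [(, id] (size 2)
  Action 3: reduce by F -> id : pop 1, push F -> stack = [(, F] (size 2)
  Action 4: reduce by T -> F : pop 1, push T -> stack = [(, T] (size 2)
  Action 5: reduce by E -> T : pop 1, push E -> stack = [(, E] (size 2)
  Action 6: shift '+' : push -> stack = [(, E, +] (size 3)
  Action 7: shift 'id' : push -> stack = [(, E, +, id] (size 4)
Final stack size: 4

4


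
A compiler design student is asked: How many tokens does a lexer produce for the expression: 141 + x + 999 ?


Scanning '141 + x + 999'
Token 1: '141' -> integer_literal
Token 2: '+' -> operator
Token 3: 'x' -> identifier
Token 4: '+' -> operator
Token 5: '999' -> integer_literal
Total tokens: 5

5


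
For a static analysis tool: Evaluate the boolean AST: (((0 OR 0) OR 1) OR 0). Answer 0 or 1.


Step 1: Evaluate inner node
  0 OR 0 = 0
Step 2: Evaluate next node
  0 OR 1 = 1
Step 3: Evaluate root node
  1 OR 0 = 1

1


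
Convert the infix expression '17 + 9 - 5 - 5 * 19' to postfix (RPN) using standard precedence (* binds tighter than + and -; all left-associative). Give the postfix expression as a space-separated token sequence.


Applying the shunting-yard algorithm:
  Operand 17 -> output
  Push '+' onto operator stack -> op-stack: [+]
  Operand 9 -> output
  See '-' (prec 1); top '+' (prec 1) >= it -> pop '+' to output
  Push '-' onto operator stack -> op-stack: [-]
  Operand 5 -> output
  See '-' (prec 1); top '-' (prec 1) >= it -> pop '-' to output
  Push '-' onto operator stack -> op-stack: [-]
  Operand 5 -> output
  Push '*' onto operator stack -> op-stack: [-, *]
  Operand 19 -> output
  End of input: pop '*' to output
  End of input: pop '-' to output
Postfix result: 17 9 + 5 - 5 19 * -

17 9 + 5 - 5 19 * -
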